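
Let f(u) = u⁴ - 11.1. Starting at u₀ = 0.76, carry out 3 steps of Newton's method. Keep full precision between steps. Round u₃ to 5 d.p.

3.90284

f'(u) = 4u³
u_0 = 0.760000: f = -10.766378, f' = 1.755904 → u_1 = 0.760000 - (-10.766378)/(1.755904) = 6.891530
u_1 = 6.891530: f = 2244.502831, f' = 1309.202918 → u_2 = 6.891530 - (2244.502831)/(1309.202918) = 5.177126
u_2 = 5.177126: f = 707.281181, f' = 555.042452 → u_3 = 5.177126 - (707.281181)/(555.042452) = 3.902843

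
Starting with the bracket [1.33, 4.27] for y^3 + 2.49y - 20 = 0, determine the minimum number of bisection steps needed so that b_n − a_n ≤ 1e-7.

Initial width b − a = 4.27 − 1.33 = 2.940000.
After n steps the width is (b−a)/2^n; need (b−a)/2^n ≤ 1e-7.
So n ≥ log₂(2.940000/1e-7) = log₂(29400000.0000) ≈ 24.8093.
Hence n = 25.

25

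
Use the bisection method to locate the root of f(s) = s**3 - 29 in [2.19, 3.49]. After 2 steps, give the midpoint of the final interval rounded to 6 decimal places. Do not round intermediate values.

f(2.190000) = -18.496541, f(3.490000) = 13.508549 (opposite signs)
step 1: m = 2.840000, f(m) = -6.093696 < 0 → root in [2.840000, 3.490000]
step 2: m = 3.165000, f(m) = 2.704517 > 0 → root in [2.840000, 3.165000]
Midpoint of [2.840000, 3.165000] = 3.002500

3.002500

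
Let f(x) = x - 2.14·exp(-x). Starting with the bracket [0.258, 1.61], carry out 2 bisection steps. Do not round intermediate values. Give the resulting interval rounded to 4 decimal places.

f(0.258000) = -1.395354, f(1.610000) = 1.182241 (opposite signs)
step 1: m = 0.934000, f(m) = 0.093026 > 0 → root in [0.258000, 0.934000]
step 2: m = 0.596000, f(m) = -0.583164 < 0 → root in [0.596000, 0.934000]

[0.5960, 0.9340]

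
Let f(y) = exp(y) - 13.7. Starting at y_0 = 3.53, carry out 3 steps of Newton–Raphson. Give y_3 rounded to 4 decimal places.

2.6184

f'(y) = exp(y)
y_0 = 3.530000: f = 20.423968, f' = 34.123968 → y_1 = 3.530000 - (20.423968)/(34.123968) = 2.931477
y_1 = 2.931477: f = 5.055318, f' = 18.755318 → y_2 = 2.931477 - (5.055318)/(18.755318) = 2.661937
y_2 = 2.661937: f = 0.624005, f' = 14.324005 → y_3 = 2.661937 - (0.624005)/(14.324005) = 2.618373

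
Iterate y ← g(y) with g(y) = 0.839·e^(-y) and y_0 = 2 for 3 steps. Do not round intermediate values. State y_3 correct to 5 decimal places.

y_1 = g(2.000000) = 0.113546
y_2 = g(0.113546) = 0.748944
y_3 = g(0.748944) = 0.396734

0.39673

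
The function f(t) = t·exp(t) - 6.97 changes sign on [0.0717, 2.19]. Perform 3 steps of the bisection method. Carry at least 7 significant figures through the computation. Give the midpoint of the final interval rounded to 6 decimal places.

1.528031

f(0.071700) = -6.892970, f(2.190000) = 12.598117 (opposite signs)
step 1: m = 1.130850, f(m) = -3.466300 < 0 → root in [1.130850, 2.190000]
step 2: m = 1.660425, f(m) = 1.766403 > 0 → root in [1.130850, 1.660425]
step 3: m = 1.395637, f(m) = -1.335047 < 0 → root in [1.395637, 1.660425]
Midpoint of [1.395637, 1.660425] = 1.528031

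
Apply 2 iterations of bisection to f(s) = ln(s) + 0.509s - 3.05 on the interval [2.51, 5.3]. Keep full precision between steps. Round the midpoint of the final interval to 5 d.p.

f(2.510000) = -0.852127, f(5.300000) = 1.315407 (opposite signs)
step 1: m = 3.905000, f(m) = 0.299903 > 0 → root in [2.510000, 3.905000]
step 2: m = 3.207500, f(m) = -0.251891 < 0 → root in [3.207500, 3.905000]
Midpoint of [3.207500, 3.905000] = 3.556250

3.55625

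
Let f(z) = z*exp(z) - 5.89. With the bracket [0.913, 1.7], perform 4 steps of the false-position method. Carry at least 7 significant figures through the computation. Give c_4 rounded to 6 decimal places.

f(0.913000) = -3.614999, f(1.700000) = 3.415711
step 1: c = 1.317654, f(c) = -0.969025 < 0 → new bracket [1.317654, 1.700000]
step 2: c = 1.402152, f(c) = -0.191741 < 0 → new bracket [1.402152, 1.700000]
step 3: c = 1.417983, f(c) = -0.035451 < 0 → new bracket [1.417983, 1.700000]
step 4: c = 1.420880, f(c) = -0.006471 < 0 → new bracket [1.420880, 1.700000]

1.420880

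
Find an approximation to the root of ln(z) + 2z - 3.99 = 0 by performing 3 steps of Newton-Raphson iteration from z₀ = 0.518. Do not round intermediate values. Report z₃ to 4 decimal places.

1.7230

Newton update: z ← z − f(z)/f'(z).
f'(z) = 1/z + 2
z_0 = 0.518000: f = -3.611780, f' = 3.930502 → z_1 = 0.518000 - (-3.611780)/(3.930502) = 1.436911
z_1 = 1.436911: f = -0.753683, f' = 2.695938 → z_2 = 1.436911 - (-0.753683)/(2.695938) = 1.716473
z_2 = 1.716473: f = -0.016782, f' = 2.582590 → z_3 = 1.716473 - (-0.016782)/(2.582590) = 1.722971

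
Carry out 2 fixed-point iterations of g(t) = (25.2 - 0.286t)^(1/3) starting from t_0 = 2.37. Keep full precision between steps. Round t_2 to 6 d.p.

2.899211

t_1 = g(2.370000) = 2.905269
t_2 = g(2.905269) = 2.899211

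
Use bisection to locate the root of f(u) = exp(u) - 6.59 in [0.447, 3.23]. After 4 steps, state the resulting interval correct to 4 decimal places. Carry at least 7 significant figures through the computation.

[1.8385, 2.0124]

f(0.447000) = -5.026386, f(3.230000) = 18.689657 (opposite signs)
step 1: m = 1.838500, f(m) = -0.302899 < 0 → root in [1.838500, 3.230000]
step 2: m = 2.534250, f(m) = 6.016972 > 0 → root in [1.838500, 2.534250]
step 3: m = 2.186375, f(m) = 2.312882 > 0 → root in [1.838500, 2.186375]
step 4: m = 2.012437, f(m) = 0.891531 > 0 → root in [1.838500, 2.012437]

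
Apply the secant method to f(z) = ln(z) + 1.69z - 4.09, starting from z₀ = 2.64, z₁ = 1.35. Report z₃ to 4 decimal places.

2.0088

Secant update: z_(k+1) = z_k − f(z_k)·(z_k − z_(k-1))/(f(z_k) − f(z_(k-1))).
f(z_0) = 1.342379, f(z_1) = -1.508395
z_2 = 1.350000 - (-1.508395)·(1.350000 - 2.640000)/(-1.508395 - (1.342379)) = 2.032562; f(z_2) = 0.054327
z_3 = 2.032562 - (0.054327)·(2.032562 - 1.350000)/(0.054327 - (-1.508395)) = 2.008833; f(z_3) = 0.002482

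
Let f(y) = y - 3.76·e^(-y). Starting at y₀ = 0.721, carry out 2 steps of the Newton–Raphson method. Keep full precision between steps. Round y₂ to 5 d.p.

Newton update: y ← y − f(y)/f'(y).
f'(y) = 1 + 3.76·e^(-y)
y_0 = 0.721000: f = -1.107359, f' = 2.828359 → y_1 = 0.721000 - (-1.107359)/(2.828359) = 1.112520
y_1 = 1.112520: f = -0.123503, f' = 2.236023 → y_2 = 1.112520 - (-0.123503)/(2.236023) = 1.167753

1.16775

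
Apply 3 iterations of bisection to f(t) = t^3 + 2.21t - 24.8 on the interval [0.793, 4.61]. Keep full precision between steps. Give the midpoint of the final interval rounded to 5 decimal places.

2.46294

f(0.793000) = -22.548793, f(4.610000) = 83.360281 (opposite signs)
step 1: m = 2.701500, f(m) = 0.886138 > 0 → root in [0.793000, 2.701500]
step 2: m = 1.747250, f(m) = -15.604428 < 0 → root in [1.747250, 2.701500]
step 3: m = 2.224375, f(m) = -8.878270 < 0 → root in [2.224375, 2.701500]
Midpoint of [2.224375, 2.701500] = 2.462938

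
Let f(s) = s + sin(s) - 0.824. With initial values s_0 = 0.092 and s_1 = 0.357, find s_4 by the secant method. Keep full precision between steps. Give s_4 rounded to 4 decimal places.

f(s_0) = -0.640130, f(s_1) = -0.117535
s_2 = 0.357000 - (-0.117535)·(0.357000 - 0.092000)/(-0.117535 - (-0.640130)) = 0.416600; f(s_2) = -0.002746
s_3 = 0.416600 - (-0.002746)·(0.416600 - 0.357000)/(-0.002746 - (-0.117535)) = 0.418026; f(s_3) = -0.000017
s_4 = 0.418026 - (-0.000017)·(0.418026 - 0.416600)/(-0.000017 - (-0.002746)) = 0.418035; f(s_4) = -0.000000

0.4180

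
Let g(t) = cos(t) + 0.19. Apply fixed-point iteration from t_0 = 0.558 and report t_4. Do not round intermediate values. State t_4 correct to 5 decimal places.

0.76651

t_1 = g(0.558000) = 1.038316
t_2 = g(1.038316) = 0.697672
t_3 = g(0.697672) = 0.956340
t_4 = g(0.956340) = 0.766515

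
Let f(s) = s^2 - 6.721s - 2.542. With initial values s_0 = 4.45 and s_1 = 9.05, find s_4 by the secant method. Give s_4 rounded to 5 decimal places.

Secant update: s_(k+1) = s_k − f(s_k)·(s_k − s_(k-1))/(f(s_k) − f(s_(k-1))).
f(s_0) = -12.647950, f(s_1) = 18.535450
s_2 = 9.050000 - (18.535450)·(9.050000 - 4.450000)/(18.535450 - (-12.647950)) = 6.315755; f(s_2) = -5.101431
s_3 = 6.315755 - (-5.101431)·(6.315755 - 9.050000)/(-5.101431 - (18.535450)) = 6.905873; f(s_3) = -1.265289
s_4 = 6.905873 - (-1.265289)·(6.905873 - 6.315755)/(-1.265289 - (-5.101431)) = 7.100514; f(s_4) = 0.152746

7.10051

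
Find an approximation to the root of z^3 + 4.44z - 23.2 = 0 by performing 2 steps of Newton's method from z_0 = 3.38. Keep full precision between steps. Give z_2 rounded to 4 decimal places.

2.3596

f'(z) = 3z^2 + 4.44
z_0 = 3.380000: f = 30.421672, f' = 38.713200 → z_1 = 3.380000 - (30.421672)/(38.713200) = 2.594178
z_1 = 2.594178: f = 5.776352, f' = 24.629283 → z_2 = 2.594178 - (5.776352)/(24.629283) = 2.359646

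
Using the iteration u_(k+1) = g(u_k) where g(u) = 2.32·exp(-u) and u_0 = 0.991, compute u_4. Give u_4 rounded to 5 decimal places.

u_1 = g(0.991000) = 0.861196
u_2 = g(0.861196) = 0.980562
u_3 = g(0.980562) = 0.870232
u_4 = g(0.870232) = 0.971742

0.97174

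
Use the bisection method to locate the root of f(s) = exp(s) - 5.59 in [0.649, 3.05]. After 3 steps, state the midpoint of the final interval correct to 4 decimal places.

f(0.649000) = -3.676374, f(3.050000) = 15.525344 (opposite signs)
step 1: m = 1.849500, f(m) = 0.766640 > 0 → root in [0.649000, 1.849500]
step 2: m = 1.249250, f(m) = -2.102274 < 0 → root in [1.249250, 1.849500]
step 3: m = 1.549375, f(m) = -0.881474 < 0 → root in [1.549375, 1.849500]
Midpoint of [1.549375, 1.849500] = 1.699437

1.6994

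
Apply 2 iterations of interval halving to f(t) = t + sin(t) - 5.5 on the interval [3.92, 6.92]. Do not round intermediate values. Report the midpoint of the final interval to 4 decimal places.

5.7950

f(3.920000) = -2.282146, f(6.920000) = 2.014637 (opposite signs)
step 1: m = 5.420000, f(m) = -0.839917 < 0 → root in [5.420000, 6.920000]
step 2: m = 6.170000, f(m) = 0.557056 > 0 → root in [5.420000, 6.170000]
Midpoint of [5.420000, 6.170000] = 5.795000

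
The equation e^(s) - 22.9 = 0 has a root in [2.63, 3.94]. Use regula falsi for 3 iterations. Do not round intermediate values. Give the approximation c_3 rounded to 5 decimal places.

3.10755

f(2.630000) = -9.026230, f(3.940000) = 28.518601
step 1: c = 2.944940, f(c) = -3.890482 < 0 → new bracket [2.944940, 3.940000]
step 2: c = 3.064390, f(c) = -1.478614 < 0 → new bracket [3.064390, 3.940000]
step 3: c = 3.107550, f(c) = -0.533818 < 0 → new bracket [3.107550, 3.940000]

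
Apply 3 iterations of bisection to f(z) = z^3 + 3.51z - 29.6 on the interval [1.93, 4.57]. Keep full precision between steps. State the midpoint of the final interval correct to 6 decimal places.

f(1.930000) = -15.636643, f(4.570000) = 81.884693 (opposite signs)
step 1: m = 3.250000, f(m) = 16.135625 > 0 → root in [1.930000, 3.250000]
step 2: m = 2.590000, f(m) = -3.135121 < 0 → root in [2.590000, 3.250000]
step 3: m = 2.920000, f(m) = 5.546288 > 0 → root in [2.590000, 2.920000]
Midpoint of [2.590000, 2.920000] = 2.755000

2.755000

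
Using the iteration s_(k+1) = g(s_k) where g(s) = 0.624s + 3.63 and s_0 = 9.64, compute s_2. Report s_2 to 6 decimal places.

s_1 = g(9.640000) = 9.645360
s_2 = g(9.645360) = 9.648705

9.648705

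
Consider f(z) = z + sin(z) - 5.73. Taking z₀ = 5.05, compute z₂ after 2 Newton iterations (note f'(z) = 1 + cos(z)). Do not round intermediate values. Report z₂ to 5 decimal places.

6.00658

z_0 = 5.050000: f = -1.623549, f' = 1.331234 → z_1 = 5.050000 - (-1.623549)/(1.331234) = 6.269582
z_1 = 6.269582: f = 0.525979, f' = 1.999907 → z_2 = 6.269582 - (0.525979)/(1.999907) = 6.006580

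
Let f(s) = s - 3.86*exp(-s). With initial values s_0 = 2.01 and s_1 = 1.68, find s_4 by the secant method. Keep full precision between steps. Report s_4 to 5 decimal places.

f(s_0) = 1.492804, f(s_1) = 0.960596
s_2 = 1.680000 - (0.960596)·(1.680000 - 2.010000)/(0.960596 - (1.492804)) = 1.084373; f(s_2) = -0.220745
s_3 = 1.084373 - (-0.220745)·(1.084373 - 1.680000)/(-0.220745 - (0.960596)) = 1.195672; f(s_3) = 0.028020
s_4 = 1.195672 - (0.028020)·(1.195672 - 1.084373)/(0.028020 - (-0.220745)) = 1.183136; f(s_4) = 0.000754

1.18314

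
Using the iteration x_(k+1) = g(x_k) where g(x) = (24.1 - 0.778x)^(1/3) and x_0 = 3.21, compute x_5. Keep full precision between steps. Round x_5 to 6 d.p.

2.798748

x_1 = g(3.210000) = 2.785066
x_2 = g(2.785066) = 2.799201
x_3 = g(2.799201) = 2.798733
x_4 = g(2.798733) = 2.798749
x_5 = g(2.798749) = 2.798748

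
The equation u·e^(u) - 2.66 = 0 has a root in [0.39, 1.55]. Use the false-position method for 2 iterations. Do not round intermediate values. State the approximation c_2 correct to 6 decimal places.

0.899850

False-position update: c = (a·f(b) − b·f(a))/(f(b) − f(a)); replace the endpoint whose sign matches f(c).
f(0.390000) = -2.083977, f(1.550000) = 4.642779
step 1: c = 0.749373, f(c) = -1.074572 < 0 → new bracket [0.749373, 1.550000]
step 2: c = 0.899850, f(c) = -0.447057 < 0 → new bracket [0.899850, 1.550000]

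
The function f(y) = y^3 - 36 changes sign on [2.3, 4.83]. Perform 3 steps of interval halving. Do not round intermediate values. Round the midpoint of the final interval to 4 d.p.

f(2.300000) = -23.833000, f(4.830000) = 76.678587 (opposite signs)
step 1: m = 3.565000, f(m) = 9.308387 > 0 → root in [2.300000, 3.565000]
step 2: m = 2.932500, f(m) = -10.781801 < 0 → root in [2.932500, 3.565000]
step 3: m = 3.248750, f(m) = -1.711469 < 0 → root in [3.248750, 3.565000]
Midpoint of [3.248750, 3.565000] = 3.406875

3.4069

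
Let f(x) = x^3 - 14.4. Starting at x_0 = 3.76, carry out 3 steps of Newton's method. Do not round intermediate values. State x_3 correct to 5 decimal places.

f'(x) = 3x^2
x_0 = 3.760000: f = 38.757376, f' = 42.412800 → x_1 = 3.760000 - (38.757376)/(42.412800) = 2.846187
x_1 = 2.846187: f = 8.656331, f' = 24.302338 → x_2 = 2.846187 - (8.656331)/(24.302338) = 2.489993
x_2 = 2.489993: f = 1.038127, f' = 18.600202 → x_3 = 2.489993 - (1.038127)/(18.600202) = 2.434181

2.43418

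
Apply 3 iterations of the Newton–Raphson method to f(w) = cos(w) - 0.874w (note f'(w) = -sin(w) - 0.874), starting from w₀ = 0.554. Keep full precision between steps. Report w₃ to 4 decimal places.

0.7984

Newton update: w ← w − f(w)/f'(w).
w_0 = 0.554000: f = 0.366231, f' = -1.400093 → w_1 = 0.554000 - (0.366231)/(-1.400093) = 0.815576
w_1 = 0.815576: f = -0.027365, f' = -1.602121 → w_2 = 0.815576 - (-0.027365)/(-1.602121) = 0.798496
w_2 = 0.798496: f = -0.000101, f' = -1.590307 → w_3 = 0.798496 - (-0.000101)/(-1.590307) = 0.798433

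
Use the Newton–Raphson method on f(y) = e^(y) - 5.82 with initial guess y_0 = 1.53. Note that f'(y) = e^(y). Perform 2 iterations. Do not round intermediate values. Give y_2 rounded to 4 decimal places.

Newton update: y ← y − f(y)/f'(y).
y_0 = 1.530000: f = -1.201823, f' = 4.618177 → y_1 = 1.530000 - (-1.201823)/(4.618177) = 1.790238
y_1 = 1.790238: f = 0.170876, f' = 5.990876 → y_2 = 1.790238 - (0.170876)/(5.990876) = 1.761715

1.7617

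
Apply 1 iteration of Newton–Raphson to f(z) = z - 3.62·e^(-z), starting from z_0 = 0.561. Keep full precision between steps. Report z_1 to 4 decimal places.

1.0518

Newton update: z ← z − f(z)/f'(z).
f'(z) = 1 + 3.62·e^(-z)
z_0 = 0.561000: f = -1.504710, f' = 3.065710 → z_1 = 0.561000 - (-1.504710)/(3.065710) = 1.051819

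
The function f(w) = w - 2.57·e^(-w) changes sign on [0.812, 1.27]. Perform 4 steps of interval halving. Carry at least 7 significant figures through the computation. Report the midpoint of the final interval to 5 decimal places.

0.96944

f(0.812000) = -0.329001, f(1.270000) = 0.548263 (opposite signs)
step 1: m = 1.041000, f(m) = 0.133529 > 0 → root in [0.812000, 1.041000]
step 2: m = 0.926500, f(m) = -0.091058 < 0 → root in [0.926500, 1.041000]
step 3: m = 0.983750, f(m) = 0.022811 > 0 → root in [0.926500, 0.983750]
step 4: m = 0.955125, f(m) = -0.033719 < 0 → root in [0.955125, 0.983750]
Midpoint of [0.955125, 0.983750] = 0.969437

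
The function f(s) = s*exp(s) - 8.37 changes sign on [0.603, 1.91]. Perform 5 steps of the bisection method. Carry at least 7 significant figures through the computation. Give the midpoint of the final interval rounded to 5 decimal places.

f(0.603000) = -7.267961, f(1.910000) = 4.528400 (opposite signs)
step 1: m = 1.256500, f(m) = -3.955785 < 0 → root in [1.256500, 1.910000]
step 2: m = 1.583250, f(m) = -0.658369 < 0 → root in [1.583250, 1.910000]
step 3: m = 1.746625, f(m) = 1.647268 > 0 → root in [1.583250, 1.746625]
step 4: m = 1.664937, f(m) = 0.429766 > 0 → root in [1.583250, 1.664937]
step 5: m = 1.624094, f(m) = -0.129643 < 0 → root in [1.624094, 1.664937]
Midpoint of [1.624094, 1.664937] = 1.644516

1.64452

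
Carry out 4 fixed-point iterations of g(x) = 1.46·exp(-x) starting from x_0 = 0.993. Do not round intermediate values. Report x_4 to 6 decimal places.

0.782276

x_1 = g(0.993000) = 0.540877
x_2 = g(0.540877) = 0.850067
x_3 = g(0.850067) = 0.623984
x_4 = g(0.623984) = 0.782276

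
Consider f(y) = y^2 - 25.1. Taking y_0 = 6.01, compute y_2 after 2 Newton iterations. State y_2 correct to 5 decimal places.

f'(y) = 2y
y_0 = 6.010000: f = 11.020100, f' = 12.020000 → y_1 = 6.010000 - (11.020100)/(12.020000) = 5.093186
y_1 = 5.093186: f = 0.840547, f' = 10.186373 → y_2 = 5.093186 - (0.840547)/(10.186373) = 5.010670

5.01067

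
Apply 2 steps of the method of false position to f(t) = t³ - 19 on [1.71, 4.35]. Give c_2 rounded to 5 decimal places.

f(1.710000) = -13.999789, f(4.350000) = 63.312875
step 1: c = 2.188052, f(c) = -8.524550 < 0 → new bracket [2.188052, 4.350000]
step 2: c = 2.444598, f(c) = -4.390936 < 0 → new bracket [2.444598, 4.350000]

2.44460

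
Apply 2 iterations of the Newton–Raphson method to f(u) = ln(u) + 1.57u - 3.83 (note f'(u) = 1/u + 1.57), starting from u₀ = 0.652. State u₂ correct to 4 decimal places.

1.9918

u_0 = 0.652000: f = -3.234071, f' = 3.103742 → u_1 = 0.652000 - (-3.234071)/(3.103742) = 1.693991
u_1 = 1.693991: f = -0.643347, f' = 2.160322 → u_2 = 1.693991 - (-0.643347)/(2.160322) = 1.991792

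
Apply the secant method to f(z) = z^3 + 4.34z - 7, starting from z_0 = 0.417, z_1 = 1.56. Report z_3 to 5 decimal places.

1.19092

f(z_0) = -5.117708, f(z_1) = 3.566816
z_2 = 1.560000 - (3.566816)·(1.560000 - 0.417000)/(3.566816 - (-5.117708)) = 1.090559; f(z_2) = -0.969950
z_3 = 1.090559 - (-0.969950)·(1.090559 - 1.560000)/(-0.969950 - (3.566816)) = 1.190925; f(z_3) = -0.142298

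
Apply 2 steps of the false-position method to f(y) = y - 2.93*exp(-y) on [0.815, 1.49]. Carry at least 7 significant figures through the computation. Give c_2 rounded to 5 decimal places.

1.03930

False-position update: c = (a·f(b) − b·f(a))/(f(b) − f(a)); replace the endpoint whose sign matches f(c).
f(0.815000) = -0.481933, f(1.490000) = 0.829658
step 1: c = 1.063023, f(c) = 0.050972 > 0 → new bracket [0.815000, 1.063023]
step 2: c = 1.039300, f(c) = 0.002953 > 0 → new bracket [0.815000, 1.039300]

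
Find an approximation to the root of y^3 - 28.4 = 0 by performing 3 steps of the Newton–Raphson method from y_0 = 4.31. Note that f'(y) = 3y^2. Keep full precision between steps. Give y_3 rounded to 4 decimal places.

3.0513

Newton update: y ← y − f(y)/f'(y).
y_0 = 4.310000: f = 51.662991, f' = 55.728300 → y_1 = 4.310000 - (51.662991)/(55.728300) = 3.382949
y_1 = 3.382949: f = 10.315623, f' = 34.333026 → y_2 = 3.382949 - (10.315623)/(34.333026) = 3.082491
y_2 = 3.082491: f = 0.889062, f' = 28.505253 → y_3 = 3.082491 - (0.889062)/(28.505253) = 3.051302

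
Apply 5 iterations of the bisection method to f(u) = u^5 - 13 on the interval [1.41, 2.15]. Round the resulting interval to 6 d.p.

f(1.410000) = -7.426916, f(2.150000) = 32.940138 (opposite signs)
step 1: m = 1.780000, f(m) = 4.868990 > 0 → root in [1.410000, 1.780000]
step 2: m = 1.595000, f(m) = -2.677059 < 0 → root in [1.595000, 1.780000]
step 3: m = 1.687500, f(m) = 0.684184 > 0 → root in [1.595000, 1.687500]
step 4: m = 1.641250, f(m) = -1.091044 < 0 → root in [1.641250, 1.687500]
step 5: m = 1.664375, f(m) = -0.228088 < 0 → root in [1.664375, 1.687500]

[1.664375, 1.687500]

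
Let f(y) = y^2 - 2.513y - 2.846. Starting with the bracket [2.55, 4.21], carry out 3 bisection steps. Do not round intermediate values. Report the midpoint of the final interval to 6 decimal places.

3.276250

f(2.550000) = -2.751650, f(4.210000) = 4.298370 (opposite signs)
step 1: m = 3.380000, f(m) = 0.084460 > 0 → root in [2.550000, 3.380000]
step 2: m = 2.965000, f(m) = -1.505820 < 0 → root in [2.965000, 3.380000]
step 3: m = 3.172500, f(m) = -0.753736 < 0 → root in [3.172500, 3.380000]
Midpoint of [3.172500, 3.380000] = 3.276250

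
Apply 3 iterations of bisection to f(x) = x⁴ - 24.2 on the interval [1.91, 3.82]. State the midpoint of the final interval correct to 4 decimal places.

2.2681

f(1.910000) = -10.891366, f(3.820000) = 188.738138 (opposite signs)
step 1: m = 2.865000, f(m) = 43.174958 > 0 → root in [1.910000, 2.865000]
step 2: m = 2.387500, f(m) = 8.291781 > 0 → root in [1.910000, 2.387500]
step 3: m = 2.148750, f(m) = -2.882142 < 0 → root in [2.148750, 2.387500]
Midpoint of [2.148750, 2.387500] = 2.268125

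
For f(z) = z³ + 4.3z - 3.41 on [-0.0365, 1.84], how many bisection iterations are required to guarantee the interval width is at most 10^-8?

28

Initial width b − a = 1.84 − -0.0365 = 1.876500.
After n steps the width is (b−a)/2^n; need (b−a)/2^n ≤ 10^-8.
So n ≥ log₂(1.876500/10^-8) = log₂(187650000.0000) ≈ 27.4835.
Hence n = 28.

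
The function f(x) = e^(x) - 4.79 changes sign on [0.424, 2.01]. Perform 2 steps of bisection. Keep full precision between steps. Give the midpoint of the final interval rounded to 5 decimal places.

f(0.424000) = -3.261938, f(2.010000) = 2.673317 (opposite signs)
step 1: m = 1.217000, f(m) = -1.412959 < 0 → root in [1.217000, 2.010000]
step 2: m = 1.613500, f(m) = 0.230352 > 0 → root in [1.217000, 1.613500]
Midpoint of [1.217000, 1.613500] = 1.415250

1.41525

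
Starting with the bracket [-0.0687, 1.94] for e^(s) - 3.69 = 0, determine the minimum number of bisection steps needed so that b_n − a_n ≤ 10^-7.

25

Initial width b − a = 1.94 − -0.0687 = 2.008700.
After n steps the width is (b−a)/2^n; need (b−a)/2^n ≤ 10^-7.
So n ≥ log₂(2.008700/10^-7) = log₂(20087000.0000) ≈ 24.2598.
Hence n = 25.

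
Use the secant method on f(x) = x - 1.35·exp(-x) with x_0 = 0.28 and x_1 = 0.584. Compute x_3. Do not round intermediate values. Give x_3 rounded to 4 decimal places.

0.6822

f(x_0) = -0.740308, f(x_1) = -0.168845
x_2 = 0.584000 - (-0.168845)·(0.584000 - 0.280000)/(-0.168845 - (-0.740308)) = 0.673820; f(x_2) = -0.014352
x_3 = 0.673820 - (-0.014352)·(0.673820 - 0.584000)/(-0.014352 - (-0.168845)) = 0.682164; f(x_3) = -0.000290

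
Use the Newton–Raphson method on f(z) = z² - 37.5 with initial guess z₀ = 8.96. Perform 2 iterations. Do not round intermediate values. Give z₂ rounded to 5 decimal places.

Newton update: z ← z − f(z)/f'(z).
f'(z) = 2z
z_0 = 8.960000: f = 42.781600, f' = 17.920000 → z_1 = 8.960000 - (42.781600)/(17.920000) = 6.572634
z_1 = 6.572634: f = 5.699517, f' = 13.145268 → z_2 = 6.572634 - (5.699517)/(13.145268) = 6.139055

6.13905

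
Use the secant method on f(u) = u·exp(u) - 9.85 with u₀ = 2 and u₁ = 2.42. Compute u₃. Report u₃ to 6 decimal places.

f(u_0) = 4.928112, f(u_1) = 17.364980
u_2 = 2.420000 - (17.364980)·(2.420000 - 2.000000)/(17.364980 - (4.928112)) = 1.833575; f(u_2) = 1.621233
u_3 = 1.833575 - (1.621233)·(1.833575 - 2.420000)/(1.621233 - (17.364980)) = 1.773187; f(u_3) = 0.593351

1.773187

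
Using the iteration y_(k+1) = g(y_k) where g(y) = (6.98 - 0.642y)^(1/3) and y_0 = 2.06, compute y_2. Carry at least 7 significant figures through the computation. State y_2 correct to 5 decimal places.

1.80042

y_1 = g(2.060000) = 1.781863
y_2 = g(1.781863) = 1.800416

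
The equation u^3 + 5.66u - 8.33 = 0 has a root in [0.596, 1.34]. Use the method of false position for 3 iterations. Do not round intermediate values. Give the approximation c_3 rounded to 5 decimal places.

False-position update: c = (a·f(b) − b·f(a))/(f(b) − f(a)); replace the endpoint whose sign matches f(c).
f(0.596000) = -4.744931, f(1.340000) = 1.660504
step 1: c = 1.147130, f(c) = -0.327726 < 0 → new bracket [1.147130, 1.340000]
step 2: c = 1.178921, f(c) = -0.018773 < 0 → new bracket [1.178921, 1.340000]
step 3: c = 1.180722, f(c) = -0.001061 < 0 → new bracket [1.180722, 1.340000]

1.18072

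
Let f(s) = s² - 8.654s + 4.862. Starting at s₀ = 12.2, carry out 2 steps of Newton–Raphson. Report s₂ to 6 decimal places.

f'(s) = 2s - 8.654
s_0 = 12.200000: f = 48.123200, f' = 15.746000 → s_1 = 12.200000 - (48.123200)/(15.746000) = 9.143783
s_1 = 9.143783: f = 9.340465, f' = 9.633565 → s_2 = 9.143783 - (9.340465)/(9.633565) = 8.174207

8.174207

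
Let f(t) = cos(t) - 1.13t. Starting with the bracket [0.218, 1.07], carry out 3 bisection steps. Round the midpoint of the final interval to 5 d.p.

f(0.218000) = 0.729992, f(1.070000) = -0.728976 (opposite signs)
step 1: m = 0.644000, f(m) = 0.071981 > 0 → root in [0.644000, 1.070000]
step 2: m = 0.857000, f(m) = -0.313702 < 0 → root in [0.644000, 0.857000]
step 3: m = 0.750500, f(m) = -0.116717 < 0 → root in [0.644000, 0.750500]
Midpoint of [0.644000, 0.750500] = 0.697250

0.69725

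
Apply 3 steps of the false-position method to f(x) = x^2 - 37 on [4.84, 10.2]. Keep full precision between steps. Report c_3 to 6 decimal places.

f(4.840000) = -13.574400, f(10.200000) = 67.040000
step 1: c = 5.742553, f(c) = -4.023083 < 0 → new bracket [5.742553, 10.200000]
step 2: c = 5.994902, f(c) = -1.061151 < 0 → new bracket [5.994902, 10.200000]
step 3: c = 6.060426, f(c) = -0.271241 < 0 → new bracket [6.060426, 10.200000]

6.060426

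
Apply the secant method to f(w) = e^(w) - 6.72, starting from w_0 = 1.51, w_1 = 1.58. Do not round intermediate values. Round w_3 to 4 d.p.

f(w_0) = -2.193269, f(w_1) = -1.865044
w_2 = 1.580000 - (-1.865044)·(1.580000 - 1.510000)/(-1.865044 - (-2.193269)) = 1.977755; f(w_2) = 0.506500
w_3 = 1.977755 - (0.506500)·(1.977755 - 1.580000)/(0.506500 - (-1.865044)) = 1.892805; f(w_3) = -0.082040

1.8928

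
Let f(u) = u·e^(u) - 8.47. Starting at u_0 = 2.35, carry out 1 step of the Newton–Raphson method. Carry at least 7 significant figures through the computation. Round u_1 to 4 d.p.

f'(u) = (u + 1)·e^(u)
u_0 = 2.350000: f = 16.171089, f' = 35.126659 → u_1 = 2.350000 - (16.171089)/(35.126659) = 1.889635

1.8896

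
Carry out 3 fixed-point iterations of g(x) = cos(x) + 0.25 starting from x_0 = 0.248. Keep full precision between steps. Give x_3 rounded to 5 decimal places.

1.07859

x_1 = g(0.248000) = 1.219405
x_2 = g(1.219405) = 0.594204
x_3 = g(0.594204) = 1.078594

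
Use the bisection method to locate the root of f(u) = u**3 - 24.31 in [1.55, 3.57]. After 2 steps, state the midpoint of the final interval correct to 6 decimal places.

2.812500

f(1.550000) = -20.586125, f(3.570000) = 21.189293 (opposite signs)
step 1: m = 2.560000, f(m) = -7.532784 < 0 → root in [2.560000, 3.570000]
step 2: m = 3.065000, f(m) = 4.483300 > 0 → root in [2.560000, 3.065000]
Midpoint of [2.560000, 3.065000] = 2.812500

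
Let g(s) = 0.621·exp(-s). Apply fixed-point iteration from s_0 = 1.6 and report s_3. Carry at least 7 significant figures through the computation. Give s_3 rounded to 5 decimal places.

0.35907

s_1 = g(1.600000) = 0.125378
s_2 = g(0.125378) = 0.547824
s_3 = g(0.547824) = 0.359066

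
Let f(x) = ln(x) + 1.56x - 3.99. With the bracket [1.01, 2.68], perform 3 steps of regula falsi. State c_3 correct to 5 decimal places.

f(1.010000) = -2.404450, f(2.680000) = 1.176617
step 1: c = 2.131295, f(c) = 0.091549 > 0 → new bracket [1.010000, 2.131295]
step 2: c = 2.090167, f(c) = 0.007905 > 0 → new bracket [1.010000, 2.090167]
step 3: c = 2.086628, f(c) = 0.000688 > 0 → new bracket [1.010000, 2.086628]

2.08663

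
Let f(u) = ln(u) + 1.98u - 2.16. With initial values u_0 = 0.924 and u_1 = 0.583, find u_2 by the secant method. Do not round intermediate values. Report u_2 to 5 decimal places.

f(u_0) = -0.409523, f(u_1) = -1.545228
u_2 = 0.583000 - (-1.545228)·(0.583000 - 0.924000)/(-1.545228 - (-0.409523)) = 1.046961; f(u_2) = -0.041126

1.04696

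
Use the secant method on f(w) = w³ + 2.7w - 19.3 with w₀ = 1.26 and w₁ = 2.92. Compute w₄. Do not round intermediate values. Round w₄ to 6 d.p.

2.353396

f(w_0) = -13.897624, f(w_1) = 13.481088
w_2 = 2.920000 - (13.481088)·(2.920000 - 1.260000)/(13.481088 - (-13.897624)) = 2.102628; f(w_2) = -4.327100
w_3 = 2.102628 - (-4.327100)·(2.102628 - 2.920000)/(-4.327100 - (13.481088)) = 2.301236; f(w_3) = -0.900042
w_4 = 2.301236 - (-0.900042)·(2.301236 - 2.102628)/(-0.900042 - (-4.327100)) = 2.353396; f(w_4) = 0.088386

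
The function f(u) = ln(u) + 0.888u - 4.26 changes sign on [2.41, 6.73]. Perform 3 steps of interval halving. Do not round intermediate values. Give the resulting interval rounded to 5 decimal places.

f(2.410000) = -1.240293, f(6.730000) = 3.622815 (opposite signs)
step 1: m = 4.570000, f(m) = 1.317673 > 0 → root in [2.410000, 4.570000]
step 2: m = 3.490000, f(m) = 0.089022 > 0 → root in [2.410000, 3.490000]
step 3: m = 2.950000, f(m) = -0.558595 < 0 → root in [2.950000, 3.490000]

[2.95000, 3.49000]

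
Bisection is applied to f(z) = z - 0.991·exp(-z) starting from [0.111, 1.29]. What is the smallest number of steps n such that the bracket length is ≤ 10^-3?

11

Initial width b − a = 1.29 − 0.111 = 1.179000.
After n steps the width is (b−a)/2^n; need (b−a)/2^n ≤ 10^-3.
So n ≥ log₂(1.179000/10^-3) = log₂(1179.0000) ≈ 10.2033.
Hence n = 11.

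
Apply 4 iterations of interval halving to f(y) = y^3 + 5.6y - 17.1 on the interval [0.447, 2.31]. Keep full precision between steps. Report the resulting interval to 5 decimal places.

[1.84425, 1.96069]

f(0.447000) = -14.507485, f(2.310000) = 8.162391 (opposite signs)
step 1: m = 1.378500, f(m) = -6.760888 < 0 → root in [1.378500, 2.310000]
step 2: m = 1.844250, f(m) = -0.499430 < 0 → root in [1.844250, 2.310000]
step 3: m = 2.077125, f(m) = 3.493548 > 0 → root in [1.844250, 2.077125]
step 4: m = 1.960688, f(m) = 1.417312 > 0 → root in [1.844250, 1.960688]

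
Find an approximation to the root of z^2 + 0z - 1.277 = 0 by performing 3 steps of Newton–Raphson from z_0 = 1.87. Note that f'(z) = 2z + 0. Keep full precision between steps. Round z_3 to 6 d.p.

1.130075

z_0 = 1.870000: f = 2.219900, f' = 3.740000 → z_1 = 1.870000 - (2.219900)/(3.740000) = 1.276444
z_1 = 1.276444: f = 0.352309, f' = 2.552888 → z_2 = 1.276444 - (0.352309)/(2.552888) = 1.138440
z_2 = 1.138440: f = 0.019045, f' = 2.276880 → z_3 = 1.138440 - (0.019045)/(2.276880) = 1.130075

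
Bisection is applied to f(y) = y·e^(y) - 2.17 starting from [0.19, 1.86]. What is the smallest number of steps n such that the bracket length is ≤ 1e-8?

Initial width b − a = 1.86 − 0.19 = 1.670000.
After n steps the width is (b−a)/2^n; need (b−a)/2^n ≤ 1e-8.
So n ≥ log₂(1.670000/1e-8) = log₂(167000000.0000) ≈ 27.3153.
Hence n = 28.

28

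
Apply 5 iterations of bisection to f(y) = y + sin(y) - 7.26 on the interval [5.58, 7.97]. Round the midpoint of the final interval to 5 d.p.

6.81234

f(5.580000) = -2.326651, f(7.970000) = 1.703277 (opposite signs)
step 1: m = 6.775000, f(m) = -0.012774 < 0 → root in [6.775000, 7.970000]
step 2: m = 7.372500, f(m) = 0.998810 > 0 → root in [6.775000, 7.372500]
step 3: m = 7.073750, f(m) = 0.524501 > 0 → root in [6.775000, 7.073750]
step 4: m = 6.924375, f(m) = 0.262524 > 0 → root in [6.775000, 6.924375]
step 5: m = 6.849687, f(m) = 0.126371 > 0 → root in [6.775000, 6.849687]
Midpoint of [6.775000, 6.849687] = 6.812344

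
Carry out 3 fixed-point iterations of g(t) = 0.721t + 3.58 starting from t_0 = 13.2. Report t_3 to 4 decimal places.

t_1 = g(13.200000) = 13.097200
t_2 = g(13.097200) = 13.023081
t_3 = g(13.023081) = 12.969642

12.9696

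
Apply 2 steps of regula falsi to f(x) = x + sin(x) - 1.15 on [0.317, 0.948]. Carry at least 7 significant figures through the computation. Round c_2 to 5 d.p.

0.59254

False-position update: c = (a·f(b) − b·f(a))/(f(b) − f(a)); replace the endpoint whose sign matches f(c).
f(0.317000) = -0.521283, f(0.948000) = 0.610251
step 1: c = 0.607693, f(c) = 0.028669 > 0 → new bracket [0.317000, 0.607693]
step 2: c = 0.592540, f(c) = 0.001009 > 0 → new bracket [0.317000, 0.592540]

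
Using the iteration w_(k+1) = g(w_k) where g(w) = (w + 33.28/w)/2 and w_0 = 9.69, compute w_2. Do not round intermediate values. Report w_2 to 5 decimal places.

w_1 = g(9.690000) = 6.562234
w_2 = g(6.562234) = 5.816839

5.81684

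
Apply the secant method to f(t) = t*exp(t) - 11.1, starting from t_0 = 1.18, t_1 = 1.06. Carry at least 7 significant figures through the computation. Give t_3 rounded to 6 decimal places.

f(t_0) = -7.259838, f(t_1) = -8.040447
t_2 = 1.060000 - (-8.040447)·(1.060000 - 1.180000)/(-8.040447 - (-7.259838)) = 2.296028; f(t_2) = 11.710215
t_3 = 2.296028 - (11.710215)·(2.296028 - 1.060000)/(11.710215 - (-8.040447)) = 1.563184; f(t_3) = -3.637364

1.563184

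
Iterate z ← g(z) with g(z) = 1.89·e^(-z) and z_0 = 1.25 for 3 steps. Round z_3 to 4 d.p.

0.6293

z_1 = g(1.250000) = 0.541494
z_2 = g(0.541494) = 1.099750
z_3 = g(1.099750) = 0.629284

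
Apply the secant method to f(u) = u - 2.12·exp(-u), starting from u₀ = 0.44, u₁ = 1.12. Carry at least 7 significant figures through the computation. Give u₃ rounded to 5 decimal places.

0.87827

f(u_0) = -0.925357, f(u_1) = 0.428287
u_2 = 1.120000 - (0.428287)·(1.120000 - 0.440000)/(0.428287 - (-0.925357)) = 0.904851; f(u_2) = 0.047095
u_3 = 0.904851 - (0.047095)·(0.904851 - 1.120000)/(0.047095 - (0.428287)) = 0.878270; f(u_3) = -0.002592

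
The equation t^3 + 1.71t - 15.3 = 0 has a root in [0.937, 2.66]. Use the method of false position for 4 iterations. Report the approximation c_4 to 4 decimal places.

f(0.937000) = -12.875073, f(2.660000) = 8.069696
step 1: c = 1.996155, f(c) = -3.932630 < 0 → new bracket [1.996155, 2.660000]
step 2: c = 2.213667, f(c) = -0.666943 < 0 → new bracket [2.213667, 2.660000]
step 3: c = 2.247740, f(c) = -0.100032 < 0 → new bracket [2.247740, 2.660000]
step 4: c = 2.252788, f(c) = -0.014719 < 0 → new bracket [2.252788, 2.660000]

2.2528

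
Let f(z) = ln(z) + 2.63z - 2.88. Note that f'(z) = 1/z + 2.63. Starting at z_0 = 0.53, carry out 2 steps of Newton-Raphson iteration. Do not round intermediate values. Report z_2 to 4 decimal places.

1.0689

Newton update: z ← z − f(z)/f'(z).
z_0 = 0.530000: f = -2.120978, f' = 4.516792 → z_1 = 0.530000 - (-2.120978)/(4.516792) = 0.999576
z_1 = 0.999576: f = -0.251538, f' = 3.630424 → z_2 = 0.999576 - (-0.251538)/(3.630424) = 1.068862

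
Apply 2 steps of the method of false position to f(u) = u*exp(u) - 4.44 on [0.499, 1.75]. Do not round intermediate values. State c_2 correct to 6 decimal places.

False-position update: c = (a·f(b) − b·f(a))/(f(b) − f(a)); replace the endpoint whose sign matches f(c).
f(0.499000) = -3.618110, f(1.750000) = 5.630555
step 1: c = 0.988396, f(c) = -1.784260 < 0 → new bracket [0.988396, 1.750000]
step 2: c = 1.171664, f(c) = -0.658621 < 0 → new bracket [1.171664, 1.750000]

1.171664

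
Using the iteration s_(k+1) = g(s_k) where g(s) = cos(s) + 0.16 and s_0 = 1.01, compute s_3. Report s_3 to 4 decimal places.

0.7578

s_1 = g(1.010000) = 0.691861
s_2 = g(0.691861) = 0.930060
s_3 = g(0.930060) = 0.757786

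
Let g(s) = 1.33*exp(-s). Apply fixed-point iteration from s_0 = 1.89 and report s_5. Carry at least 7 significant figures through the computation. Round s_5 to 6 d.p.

s_1 = g(1.890000) = 0.200926
s_2 = g(0.200926) = 1.087905
s_3 = g(1.087905) = 0.448106
s_4 = g(0.448106) = 0.849653
s_5 = g(0.849653) = 0.568659

0.568659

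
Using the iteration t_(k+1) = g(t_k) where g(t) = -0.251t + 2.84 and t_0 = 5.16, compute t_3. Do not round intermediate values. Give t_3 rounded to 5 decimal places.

t_1 = g(5.160000) = 1.544840
t_2 = g(1.544840) = 2.452245
t_3 = g(2.452245) = 2.224486

2.22449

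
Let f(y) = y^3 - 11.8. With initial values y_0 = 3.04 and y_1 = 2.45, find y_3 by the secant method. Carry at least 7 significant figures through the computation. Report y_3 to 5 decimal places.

2.27988

f(y_0) = 16.294464, f(y_1) = 2.906125
y_2 = 2.450000 - (2.906125)·(2.450000 - 3.040000)/(2.906125 - (16.294464)) = 2.321932; f(y_2) = 0.718395
y_3 = 2.321932 - (0.718395)·(2.321932 - 2.450000)/(0.718395 - (2.906125)) = 2.279878; f(y_3) = 0.050451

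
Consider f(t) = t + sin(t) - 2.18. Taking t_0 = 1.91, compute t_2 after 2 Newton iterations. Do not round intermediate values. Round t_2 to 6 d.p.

f'(t) = 1 + cos(t)
t_0 = 1.910000: f = 0.673020, f' = 0.667264 → t_1 = 1.910000 - (0.673020)/(0.667264) = 0.901373
t_1 = 0.901373: f = -0.494447, f' = 1.620534 → t_2 = 0.901373 - (-0.494447)/(1.620534) = 1.206487

1.206487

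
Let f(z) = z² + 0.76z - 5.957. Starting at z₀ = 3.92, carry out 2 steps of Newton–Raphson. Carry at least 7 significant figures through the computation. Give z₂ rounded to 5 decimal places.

Newton update: z ← z − f(z)/f'(z).
f'(z) = 2z + 0.76
z_0 = 3.920000: f = 12.388600, f' = 8.600000 → z_1 = 3.920000 - (12.388600)/(8.600000) = 2.479465
z_1 = 2.479465: f = 2.075141, f' = 5.718930 → z_2 = 2.479465 - (2.075141)/(5.718930) = 2.116610

2.11661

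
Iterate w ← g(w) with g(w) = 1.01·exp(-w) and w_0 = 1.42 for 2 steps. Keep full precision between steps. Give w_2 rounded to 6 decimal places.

w_1 = g(1.420000) = 0.244131
w_2 = g(0.244131) = 0.791219

0.791219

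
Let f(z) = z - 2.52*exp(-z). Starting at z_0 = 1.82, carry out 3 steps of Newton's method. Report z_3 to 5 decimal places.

f'(z) = 1 + 2.52*exp(-z)
z_0 = 1.820000: f = 1.411695, f' = 1.408305 → z_1 = 1.820000 - (1.411695)/(1.408305) = 0.817593
z_1 = 0.817593: f = -0.294970, f' = 2.112563 → z_2 = 0.817593 - (-0.294970)/(2.112563) = 0.957219
z_2 = 0.957219: f = -0.010357, f' = 1.967577 → z_3 = 0.957219 - (-0.010357)/(1.967577) = 0.962483

0.96248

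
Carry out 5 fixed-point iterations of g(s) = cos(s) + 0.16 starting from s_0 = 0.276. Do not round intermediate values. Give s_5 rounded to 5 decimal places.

s_1 = g(0.276000) = 1.122153
s_2 = g(1.122153) = 0.593743
s_3 = g(0.593743) = 0.988852
s_4 = g(0.988852) = 0.709649
s_5 = g(0.709649) = 0.918591

0.91859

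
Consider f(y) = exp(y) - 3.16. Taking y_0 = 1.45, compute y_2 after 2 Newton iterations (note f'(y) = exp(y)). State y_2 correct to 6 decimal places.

Newton update: y ← y − f(y)/f'(y).
y_0 = 1.450000: f = 1.103115, f' = 4.263115 → y_1 = 1.450000 - (1.103115)/(4.263115) = 1.191242
y_1 = 1.191242: f = 0.131167, f' = 3.291167 → y_2 = 1.191242 - (0.131167)/(3.291167) = 1.151388

1.151388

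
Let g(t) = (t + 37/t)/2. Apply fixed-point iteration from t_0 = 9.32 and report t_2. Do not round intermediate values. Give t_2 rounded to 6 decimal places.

t_1 = g(9.320000) = 6.644979
t_2 = g(6.644979) = 6.106546

6.106546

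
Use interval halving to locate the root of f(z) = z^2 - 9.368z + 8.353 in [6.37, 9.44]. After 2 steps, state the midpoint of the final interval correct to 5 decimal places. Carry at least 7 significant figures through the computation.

8.28875

f(6.370000) = -10.744260, f(9.440000) = 9.032680 (opposite signs)
step 1: m = 7.905000, f(m) = -3.212015 < 0 → root in [7.905000, 9.440000]
step 2: m = 8.672500, f(m) = 2.321276 > 0 → root in [7.905000, 8.672500]
Midpoint of [7.905000, 8.672500] = 8.288750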